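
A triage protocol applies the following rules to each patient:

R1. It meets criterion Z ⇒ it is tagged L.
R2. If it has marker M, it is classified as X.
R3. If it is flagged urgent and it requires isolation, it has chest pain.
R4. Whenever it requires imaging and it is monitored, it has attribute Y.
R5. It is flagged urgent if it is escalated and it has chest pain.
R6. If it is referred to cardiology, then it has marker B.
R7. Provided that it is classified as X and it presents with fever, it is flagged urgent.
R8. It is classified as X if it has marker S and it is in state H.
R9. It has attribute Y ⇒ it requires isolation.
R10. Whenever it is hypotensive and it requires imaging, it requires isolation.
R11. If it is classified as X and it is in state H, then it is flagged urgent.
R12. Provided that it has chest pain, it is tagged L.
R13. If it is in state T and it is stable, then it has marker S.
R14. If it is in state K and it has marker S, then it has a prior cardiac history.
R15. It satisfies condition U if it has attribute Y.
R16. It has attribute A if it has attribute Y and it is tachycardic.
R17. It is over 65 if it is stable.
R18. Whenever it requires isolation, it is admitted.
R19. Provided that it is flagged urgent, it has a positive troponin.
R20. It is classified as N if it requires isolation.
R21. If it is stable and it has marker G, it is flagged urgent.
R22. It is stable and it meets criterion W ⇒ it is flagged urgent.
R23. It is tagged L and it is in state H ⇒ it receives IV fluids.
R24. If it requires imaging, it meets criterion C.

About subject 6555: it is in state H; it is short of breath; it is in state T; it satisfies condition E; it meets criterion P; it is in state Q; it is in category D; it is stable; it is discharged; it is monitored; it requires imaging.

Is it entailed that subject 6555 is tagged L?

Yes

By R4 (it requires imaging, it is monitored): it has attribute Y.
By R9 (it has attribute Y): it requires isolation.
By R13 (it is in state T, it is stable): it has marker S.
By R8 (it has marker S, it is in state H): it is classified as X.
By R11 (it is classified as X, it is in state H): it is flagged urgent.
By R3 (it is flagged urgent, it requires isolation): it has chest pain.
By R12 (it has chest pain): it is tagged L.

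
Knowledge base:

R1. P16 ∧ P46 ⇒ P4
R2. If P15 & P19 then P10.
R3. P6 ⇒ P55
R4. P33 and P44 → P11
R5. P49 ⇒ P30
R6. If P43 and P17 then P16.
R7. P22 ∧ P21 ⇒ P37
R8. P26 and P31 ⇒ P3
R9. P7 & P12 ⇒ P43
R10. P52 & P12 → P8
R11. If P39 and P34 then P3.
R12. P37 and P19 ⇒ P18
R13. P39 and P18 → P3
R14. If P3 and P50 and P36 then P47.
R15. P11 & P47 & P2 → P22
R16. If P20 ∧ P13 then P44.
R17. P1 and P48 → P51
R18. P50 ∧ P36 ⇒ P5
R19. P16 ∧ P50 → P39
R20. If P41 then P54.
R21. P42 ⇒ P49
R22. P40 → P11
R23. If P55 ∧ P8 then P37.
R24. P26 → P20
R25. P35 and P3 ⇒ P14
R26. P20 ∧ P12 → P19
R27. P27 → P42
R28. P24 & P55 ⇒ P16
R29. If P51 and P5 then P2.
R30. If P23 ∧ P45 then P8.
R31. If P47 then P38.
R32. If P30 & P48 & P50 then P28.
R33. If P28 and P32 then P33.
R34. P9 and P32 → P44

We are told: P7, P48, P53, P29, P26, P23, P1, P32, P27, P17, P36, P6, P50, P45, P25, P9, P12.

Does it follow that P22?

Yes

P55  (by R3: P6)
P43  (by R9: P7, P12)
P51  (by R17: P1, P48)
P5  (by R18: P50, P36)
P20  (by R24: P26)
P19  (by R26: P20, P12)
P42  (by R27: P27)
P2  (by R29: P51, P5)
P8  (by R30: P23, P45)
P44  (by R34: P9, P32)
P16  (by R6: P43, P17)
P39  (by R19: P16, P50)
P49  (by R21: P42)
P37  (by R23: P55, P8)
P30  (by R5: P49)
P18  (by R12: P37, P19)
P3  (by R13: P39, P18)
P47  (by R14: P3, P50, P36)
P28  (by R32: P30, P48, P50)
P33  (by R33: P28, P32)
P11  (by R4: P33, P44)
P22  (by R15: P11, P47, P2)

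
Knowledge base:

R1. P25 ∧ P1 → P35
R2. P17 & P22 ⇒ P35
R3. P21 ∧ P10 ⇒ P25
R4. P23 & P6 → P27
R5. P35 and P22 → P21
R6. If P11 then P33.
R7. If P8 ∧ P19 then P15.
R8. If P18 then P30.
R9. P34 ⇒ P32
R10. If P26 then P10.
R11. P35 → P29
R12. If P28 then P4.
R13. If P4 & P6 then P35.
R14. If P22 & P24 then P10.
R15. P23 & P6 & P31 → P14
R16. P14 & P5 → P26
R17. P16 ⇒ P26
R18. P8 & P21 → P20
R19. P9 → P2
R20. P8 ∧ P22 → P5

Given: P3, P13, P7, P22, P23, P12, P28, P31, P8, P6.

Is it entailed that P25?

Yes

P4  (by R12: P28)
P35  (by R13: P4, P6)
P14  (by R15: P23, P6, P31)
P5  (by R20: P8, P22)
P21  (by R5: P35, P22)
P26  (by R16: P14, P5)
P10  (by R10: P26)
P25  (by R3: P21, P10)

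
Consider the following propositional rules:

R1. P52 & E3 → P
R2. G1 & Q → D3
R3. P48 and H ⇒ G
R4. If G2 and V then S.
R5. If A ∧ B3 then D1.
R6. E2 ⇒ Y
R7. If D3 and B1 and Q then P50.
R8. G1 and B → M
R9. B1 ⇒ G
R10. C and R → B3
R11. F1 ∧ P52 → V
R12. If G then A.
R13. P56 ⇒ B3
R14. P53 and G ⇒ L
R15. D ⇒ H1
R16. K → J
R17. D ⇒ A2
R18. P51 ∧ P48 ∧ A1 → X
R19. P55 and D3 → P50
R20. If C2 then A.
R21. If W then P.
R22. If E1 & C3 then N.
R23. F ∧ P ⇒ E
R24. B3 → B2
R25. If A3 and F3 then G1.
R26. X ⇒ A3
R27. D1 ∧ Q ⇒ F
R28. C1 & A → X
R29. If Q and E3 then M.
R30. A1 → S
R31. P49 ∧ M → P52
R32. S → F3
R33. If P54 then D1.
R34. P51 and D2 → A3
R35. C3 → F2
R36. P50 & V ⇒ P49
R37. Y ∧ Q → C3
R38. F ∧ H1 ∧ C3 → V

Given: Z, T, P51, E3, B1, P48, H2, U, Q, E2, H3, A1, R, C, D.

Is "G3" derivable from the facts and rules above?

No

Forward chaining from the given facts derives: Y, G, B3, A, H1, A2, X, B2, A3, M, S, F3, C3, D1, G1, F, F2, V, D3, P50, P49, P52, P, E.
No rule has G3 as its conclusion, and it is not among the given facts.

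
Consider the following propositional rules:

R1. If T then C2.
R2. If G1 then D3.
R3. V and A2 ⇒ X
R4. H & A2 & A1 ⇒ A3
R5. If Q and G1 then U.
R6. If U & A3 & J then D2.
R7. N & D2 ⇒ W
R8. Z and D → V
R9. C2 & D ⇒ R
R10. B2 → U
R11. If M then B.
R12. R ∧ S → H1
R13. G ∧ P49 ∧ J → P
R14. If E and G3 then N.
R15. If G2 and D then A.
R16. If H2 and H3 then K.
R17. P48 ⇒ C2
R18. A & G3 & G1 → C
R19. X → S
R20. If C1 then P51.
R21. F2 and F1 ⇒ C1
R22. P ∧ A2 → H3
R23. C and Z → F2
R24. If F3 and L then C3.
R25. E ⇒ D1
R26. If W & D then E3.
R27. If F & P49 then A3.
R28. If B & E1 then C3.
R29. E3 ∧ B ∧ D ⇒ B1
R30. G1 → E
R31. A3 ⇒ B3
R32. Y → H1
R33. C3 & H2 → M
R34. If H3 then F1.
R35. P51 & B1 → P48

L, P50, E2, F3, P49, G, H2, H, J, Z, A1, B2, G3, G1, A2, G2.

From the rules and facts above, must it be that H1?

Forward chaining from the given facts derives: D3, A3, U, P, H3, C3, E, B3, M, F1, D2, B, N, K, D1, W.
Rules concluding H1: R12 needs R; R32 needs Y — none of these are established.

No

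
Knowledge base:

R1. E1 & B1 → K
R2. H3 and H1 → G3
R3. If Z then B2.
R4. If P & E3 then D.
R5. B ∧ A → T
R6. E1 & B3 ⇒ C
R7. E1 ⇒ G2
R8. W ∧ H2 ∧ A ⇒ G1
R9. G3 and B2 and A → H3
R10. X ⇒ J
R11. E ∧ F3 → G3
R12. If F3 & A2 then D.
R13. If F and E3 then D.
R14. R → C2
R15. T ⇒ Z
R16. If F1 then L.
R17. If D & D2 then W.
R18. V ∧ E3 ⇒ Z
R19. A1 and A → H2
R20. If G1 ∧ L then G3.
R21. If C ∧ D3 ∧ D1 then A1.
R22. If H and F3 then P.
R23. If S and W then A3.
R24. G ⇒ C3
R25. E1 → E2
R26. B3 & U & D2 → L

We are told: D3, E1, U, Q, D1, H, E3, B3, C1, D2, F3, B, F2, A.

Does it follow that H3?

Yes

T  (by R5: B, A)
C  (by R6: E1, B3)
Z  (by R15: T)
A1  (by R21: C, D3, D1)
P  (by R22: H, F3)
L  (by R26: B3, U, D2)
B2  (by R3: Z)
D  (by R4: P, E3)
W  (by R17: D, D2)
H2  (by R19: A1, A)
G1  (by R8: W, H2, A)
G3  (by R20: G1, L)
H3  (by R9: G3, B2, A)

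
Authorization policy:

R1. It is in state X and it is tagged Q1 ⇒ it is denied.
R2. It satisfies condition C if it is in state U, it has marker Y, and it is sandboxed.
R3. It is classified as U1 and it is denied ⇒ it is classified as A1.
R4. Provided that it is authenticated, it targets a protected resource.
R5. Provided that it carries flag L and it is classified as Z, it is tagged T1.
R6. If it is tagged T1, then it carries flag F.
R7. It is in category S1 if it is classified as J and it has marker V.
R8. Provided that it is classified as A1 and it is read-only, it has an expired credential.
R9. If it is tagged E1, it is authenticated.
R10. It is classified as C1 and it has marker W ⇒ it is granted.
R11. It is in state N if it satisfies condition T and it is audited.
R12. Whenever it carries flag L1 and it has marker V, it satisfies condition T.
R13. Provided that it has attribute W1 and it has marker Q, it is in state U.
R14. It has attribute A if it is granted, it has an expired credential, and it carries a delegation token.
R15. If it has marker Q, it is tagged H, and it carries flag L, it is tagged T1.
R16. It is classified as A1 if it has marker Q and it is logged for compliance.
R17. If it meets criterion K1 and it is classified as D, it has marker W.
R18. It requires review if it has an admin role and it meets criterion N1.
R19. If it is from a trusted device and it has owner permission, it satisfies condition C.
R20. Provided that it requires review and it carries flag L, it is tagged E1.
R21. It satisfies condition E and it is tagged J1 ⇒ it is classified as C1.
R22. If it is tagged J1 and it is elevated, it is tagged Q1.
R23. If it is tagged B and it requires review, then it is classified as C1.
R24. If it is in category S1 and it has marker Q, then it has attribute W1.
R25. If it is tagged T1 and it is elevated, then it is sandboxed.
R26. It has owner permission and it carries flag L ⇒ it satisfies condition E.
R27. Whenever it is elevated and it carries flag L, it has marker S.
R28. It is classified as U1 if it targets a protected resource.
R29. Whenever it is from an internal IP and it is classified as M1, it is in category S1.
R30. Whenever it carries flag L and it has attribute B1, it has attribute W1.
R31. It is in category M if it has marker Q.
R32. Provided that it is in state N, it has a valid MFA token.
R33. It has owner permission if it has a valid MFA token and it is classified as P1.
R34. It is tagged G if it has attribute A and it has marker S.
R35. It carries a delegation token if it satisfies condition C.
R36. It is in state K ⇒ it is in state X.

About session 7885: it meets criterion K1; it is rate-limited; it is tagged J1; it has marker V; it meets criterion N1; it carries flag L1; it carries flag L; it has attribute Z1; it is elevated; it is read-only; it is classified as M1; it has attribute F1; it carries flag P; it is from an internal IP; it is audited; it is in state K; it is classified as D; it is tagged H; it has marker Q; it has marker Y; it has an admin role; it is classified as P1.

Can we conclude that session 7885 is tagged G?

By R12 (it carries flag L1, it has marker V): it satisfies condition T.
By R15 (it has marker Q, it is tagged H, it carries flag L): it is tagged T1.
By R17 (it meets criterion K1, it is classified as D): it has marker W.
By R18 (it has an admin role, it meets criterion N1): it requires review.
By R20 (it requires review, it carries flag L): it is tagged E1.
By R22 (it is tagged J1, it is elevated): it is tagged Q1.
By R25 (it is tagged T1, it is elevated): it is sandboxed.
By R27 (it is elevated, it carries flag L): it has marker S.
By R29 (it is from an internal IP, it is classified as M1): it is in category S1.
By R36 (it is in state K): it is in state X.
By R1 (it is in state X, it is tagged Q1): it is denied.
By R9 (it is tagged E1): it is authenticated.
By R11 (it satisfies condition T, it is audited): it is in state N.
By R24 (it is in category S1, it has marker Q): it has attribute W1.
By R32 (it is in state N): it has a valid MFA token.
By R33 (it has a valid MFA token, it is classified as P1): it has owner permission.
By R4 (it is authenticated): it targets a protected resource.
By R13 (it has attribute W1, it has marker Q): it is in state U.
By R26 (it has owner permission, it carries flag L): it satisfies condition E.
By R28 (it targets a protected resource): it is classified as U1.
By R2 (it is in state U, it has marker Y, it is sandboxed): it satisfies condition C.
By R3 (it is classified as U1, it is denied): it is classified as A1.
By R8 (it is classified as A1, it is read-only): it has an expired credential.
By R21 (it satisfies condition E, it is tagged J1): it is classified as C1.
By R35 (it satisfies condition C): it carries a delegation token.
By R10 (it is classified as C1, it has marker W): it is granted.
By R14 (it is granted, it has an expired credential, it carries a delegation token): it has attribute A.
By R34 (it has attribute A, it has marker S): it is tagged G.

Yes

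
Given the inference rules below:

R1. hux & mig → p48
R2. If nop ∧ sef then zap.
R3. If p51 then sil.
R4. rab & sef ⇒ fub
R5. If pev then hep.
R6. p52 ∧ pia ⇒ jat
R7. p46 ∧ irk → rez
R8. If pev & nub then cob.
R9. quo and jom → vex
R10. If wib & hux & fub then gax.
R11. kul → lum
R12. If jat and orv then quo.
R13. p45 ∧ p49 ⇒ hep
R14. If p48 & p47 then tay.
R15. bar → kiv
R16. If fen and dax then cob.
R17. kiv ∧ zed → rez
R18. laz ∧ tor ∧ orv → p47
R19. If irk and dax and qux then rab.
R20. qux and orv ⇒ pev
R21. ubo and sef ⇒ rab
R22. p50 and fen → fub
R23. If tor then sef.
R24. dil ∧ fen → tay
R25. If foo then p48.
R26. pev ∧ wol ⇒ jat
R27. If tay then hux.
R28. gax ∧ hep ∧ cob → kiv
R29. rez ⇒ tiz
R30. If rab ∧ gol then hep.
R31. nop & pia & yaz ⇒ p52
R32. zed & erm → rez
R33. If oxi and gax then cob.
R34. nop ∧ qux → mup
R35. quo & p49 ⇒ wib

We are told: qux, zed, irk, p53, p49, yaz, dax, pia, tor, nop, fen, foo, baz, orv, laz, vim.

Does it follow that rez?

cob  (by R16: fen, dax)
p47  (by R18: laz, tor, orv)
rab  (by R19: irk, dax, qux)
pev  (by R20: qux, orv)
sef  (by R23: tor)
p48  (by R25: foo)
p52  (by R31: nop, pia, yaz)
fub  (by R4: rab, sef)
hep  (by R5: pev)
jat  (by R6: p52, pia)
quo  (by R12: jat, orv)
tay  (by R14: p48, p47)
hux  (by R27: tay)
wib  (by R35: quo, p49)
gax  (by R10: wib, hux, fub)
kiv  (by R28: gax, hep, cob)
rez  (by R17: kiv, zed)

Yes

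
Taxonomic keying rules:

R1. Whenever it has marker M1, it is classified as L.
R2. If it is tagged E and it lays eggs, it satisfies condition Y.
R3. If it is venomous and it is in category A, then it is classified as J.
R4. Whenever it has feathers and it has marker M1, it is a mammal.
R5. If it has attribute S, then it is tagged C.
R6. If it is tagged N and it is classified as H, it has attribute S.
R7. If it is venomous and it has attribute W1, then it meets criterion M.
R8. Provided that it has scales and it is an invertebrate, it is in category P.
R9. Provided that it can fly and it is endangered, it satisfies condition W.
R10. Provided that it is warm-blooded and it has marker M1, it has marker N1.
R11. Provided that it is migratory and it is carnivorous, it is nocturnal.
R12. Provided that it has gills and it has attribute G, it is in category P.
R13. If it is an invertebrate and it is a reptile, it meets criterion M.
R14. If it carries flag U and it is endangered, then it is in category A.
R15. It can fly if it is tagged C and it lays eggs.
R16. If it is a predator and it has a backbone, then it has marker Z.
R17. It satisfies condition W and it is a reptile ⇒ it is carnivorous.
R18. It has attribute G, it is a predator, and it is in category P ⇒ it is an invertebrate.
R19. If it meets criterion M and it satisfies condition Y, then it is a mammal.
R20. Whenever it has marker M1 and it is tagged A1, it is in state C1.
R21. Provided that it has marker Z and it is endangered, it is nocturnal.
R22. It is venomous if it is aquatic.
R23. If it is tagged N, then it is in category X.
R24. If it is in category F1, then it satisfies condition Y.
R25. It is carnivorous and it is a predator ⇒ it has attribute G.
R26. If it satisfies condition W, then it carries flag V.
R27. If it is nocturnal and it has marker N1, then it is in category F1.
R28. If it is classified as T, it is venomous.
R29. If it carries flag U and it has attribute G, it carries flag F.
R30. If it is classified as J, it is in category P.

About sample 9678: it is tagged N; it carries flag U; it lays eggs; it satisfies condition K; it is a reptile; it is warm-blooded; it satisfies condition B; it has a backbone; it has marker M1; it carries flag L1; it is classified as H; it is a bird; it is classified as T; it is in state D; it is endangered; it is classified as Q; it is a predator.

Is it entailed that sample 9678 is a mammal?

Yes

By R6 (it is tagged N, it is classified as H): it has attribute S.
By R10 (it is warm-blooded, it has marker M1): it has marker N1.
By R14 (it carries flag U, it is endangered): it is in category A.
By R16 (it is a predator, it has a backbone): it has marker Z.
By R21 (it has marker Z, it is endangered): it is nocturnal.
By R27 (it is nocturnal, it has marker N1): it is in category F1.
By R28 (it is classified as T): it is venomous.
By R3 (it is venomous, it is in category A): it is classified as J.
By R5 (it has attribute S): it is tagged C.
By R15 (it is tagged C, it lays eggs): it can fly.
By R24 (it is in category F1): it satisfies condition Y.
By R30 (it is classified as J): it is in category P.
By R9 (it can fly, it is endangered): it satisfies condition W.
By R17 (it satisfies condition W, it is a reptile): it is carnivorous.
By R25 (it is carnivorous, it is a predator): it has attribute G.
By R18 (it has attribute G, it is a predator, it is in category P): it is an invertebrate.
By R13 (it is an invertebrate, it is a reptile): it meets criterion M.
By R19 (it meets criterion M, it satisfies condition Y): it is a mammal.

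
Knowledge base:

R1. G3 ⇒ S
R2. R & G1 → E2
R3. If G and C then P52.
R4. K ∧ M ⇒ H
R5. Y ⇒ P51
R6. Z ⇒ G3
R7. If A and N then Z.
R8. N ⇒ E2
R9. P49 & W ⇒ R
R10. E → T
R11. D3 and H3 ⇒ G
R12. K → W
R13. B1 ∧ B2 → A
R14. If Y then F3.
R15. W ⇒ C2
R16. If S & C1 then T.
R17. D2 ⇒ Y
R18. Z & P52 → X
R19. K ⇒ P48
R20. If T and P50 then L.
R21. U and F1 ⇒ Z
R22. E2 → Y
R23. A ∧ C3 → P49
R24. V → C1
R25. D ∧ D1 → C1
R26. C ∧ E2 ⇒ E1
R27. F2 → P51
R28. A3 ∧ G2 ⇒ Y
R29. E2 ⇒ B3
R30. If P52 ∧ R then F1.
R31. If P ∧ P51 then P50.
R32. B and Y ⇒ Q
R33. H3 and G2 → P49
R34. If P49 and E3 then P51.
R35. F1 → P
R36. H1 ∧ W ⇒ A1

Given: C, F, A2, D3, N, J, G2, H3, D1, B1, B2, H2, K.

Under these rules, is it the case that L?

Forward chaining from the given facts derives: E2, G, W, A, C2, P48, Y, E1, B3, P49, P52, P51, Z, R, F3, X, F1, P, G3, P50, S.
The only rule concluding L is R20, which needs T; that is never established.

No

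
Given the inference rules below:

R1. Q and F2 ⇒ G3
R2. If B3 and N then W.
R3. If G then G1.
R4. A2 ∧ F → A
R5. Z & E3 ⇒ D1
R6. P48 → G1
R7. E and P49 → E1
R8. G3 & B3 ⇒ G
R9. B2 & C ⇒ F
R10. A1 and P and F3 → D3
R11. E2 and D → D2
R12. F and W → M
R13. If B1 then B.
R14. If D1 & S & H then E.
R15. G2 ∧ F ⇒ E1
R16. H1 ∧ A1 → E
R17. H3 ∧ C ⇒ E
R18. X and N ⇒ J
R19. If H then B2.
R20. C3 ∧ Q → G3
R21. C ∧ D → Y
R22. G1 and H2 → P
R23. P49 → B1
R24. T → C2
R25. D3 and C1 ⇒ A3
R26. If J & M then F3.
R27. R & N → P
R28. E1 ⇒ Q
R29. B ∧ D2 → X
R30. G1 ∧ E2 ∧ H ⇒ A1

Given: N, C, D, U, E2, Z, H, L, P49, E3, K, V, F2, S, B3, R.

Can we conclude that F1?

No

Forward chaining from the given facts derives: W, D1, D2, E, B2, Y, B1, P, E1, F, M, B, Q, X, G3, G, J, F3, G1, A1, D3.
No rule has F1 as its conclusion, and it is not among the given facts.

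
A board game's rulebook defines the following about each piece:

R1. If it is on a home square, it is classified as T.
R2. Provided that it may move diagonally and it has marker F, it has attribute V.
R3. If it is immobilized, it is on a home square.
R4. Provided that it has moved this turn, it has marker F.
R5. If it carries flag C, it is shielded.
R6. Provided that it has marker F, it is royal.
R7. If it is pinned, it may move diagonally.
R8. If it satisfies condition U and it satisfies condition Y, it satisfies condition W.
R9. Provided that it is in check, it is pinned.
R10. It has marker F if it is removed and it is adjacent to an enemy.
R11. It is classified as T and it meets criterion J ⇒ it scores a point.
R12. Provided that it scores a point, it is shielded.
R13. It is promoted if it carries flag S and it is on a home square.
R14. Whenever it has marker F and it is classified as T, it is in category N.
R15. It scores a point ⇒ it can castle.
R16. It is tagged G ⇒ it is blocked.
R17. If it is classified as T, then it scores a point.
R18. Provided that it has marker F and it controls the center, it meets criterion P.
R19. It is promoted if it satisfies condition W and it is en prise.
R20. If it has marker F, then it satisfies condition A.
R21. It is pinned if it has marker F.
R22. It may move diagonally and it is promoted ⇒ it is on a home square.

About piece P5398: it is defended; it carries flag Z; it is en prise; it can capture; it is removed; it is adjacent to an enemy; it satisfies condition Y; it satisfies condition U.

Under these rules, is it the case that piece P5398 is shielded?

By R8 (it satisfies condition U, it satisfies condition Y): it satisfies condition W.
By R10 (it is removed, it is adjacent to an enemy): it has marker F.
By R19 (it satisfies condition W, it is en prise): it is promoted.
By R21 (it has marker F): it is pinned.
By R7 (it is pinned): it may move diagonally.
By R22 (it may move diagonally, it is promoted): it is on a home square.
By R1 (it is on a home square): it is classified as T.
By R17 (it is classified as T): it scores a point.
By R12 (it scores a point): it is shielded.

Yes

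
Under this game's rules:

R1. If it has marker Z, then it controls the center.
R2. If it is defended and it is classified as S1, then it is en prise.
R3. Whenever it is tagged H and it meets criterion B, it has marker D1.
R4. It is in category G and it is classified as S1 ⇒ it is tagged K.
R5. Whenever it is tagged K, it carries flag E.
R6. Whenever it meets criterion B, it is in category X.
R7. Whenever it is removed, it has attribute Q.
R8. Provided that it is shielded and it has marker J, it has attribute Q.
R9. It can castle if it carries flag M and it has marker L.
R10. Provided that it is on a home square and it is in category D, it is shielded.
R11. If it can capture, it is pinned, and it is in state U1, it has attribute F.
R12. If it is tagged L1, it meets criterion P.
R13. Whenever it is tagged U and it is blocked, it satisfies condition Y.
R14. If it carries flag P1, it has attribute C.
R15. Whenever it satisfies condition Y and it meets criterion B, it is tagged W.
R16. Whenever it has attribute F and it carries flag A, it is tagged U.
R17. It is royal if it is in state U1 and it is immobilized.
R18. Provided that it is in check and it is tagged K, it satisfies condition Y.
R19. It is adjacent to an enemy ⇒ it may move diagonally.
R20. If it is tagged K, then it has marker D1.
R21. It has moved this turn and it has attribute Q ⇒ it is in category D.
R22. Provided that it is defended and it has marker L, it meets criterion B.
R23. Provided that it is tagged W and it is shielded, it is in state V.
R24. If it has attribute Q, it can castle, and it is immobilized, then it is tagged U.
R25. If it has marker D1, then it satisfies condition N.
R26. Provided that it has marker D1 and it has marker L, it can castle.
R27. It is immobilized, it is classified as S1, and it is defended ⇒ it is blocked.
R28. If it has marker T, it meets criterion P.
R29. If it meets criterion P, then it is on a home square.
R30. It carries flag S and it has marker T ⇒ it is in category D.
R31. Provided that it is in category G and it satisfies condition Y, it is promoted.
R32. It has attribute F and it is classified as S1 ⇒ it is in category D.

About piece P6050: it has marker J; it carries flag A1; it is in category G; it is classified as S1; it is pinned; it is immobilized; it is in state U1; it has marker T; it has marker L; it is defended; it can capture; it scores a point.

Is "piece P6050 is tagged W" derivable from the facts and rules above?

By R4 (it is in category G, it is classified as S1): it is tagged K.
By R11 (it can capture, it is pinned, it is in state U1): it has attribute F.
By R20 (it is tagged K): it has marker D1.
By R22 (it is defended, it has marker L): it meets criterion B.
By R26 (it has marker D1, it has marker L): it can castle.
By R27 (it is immobilized, it is classified as S1, it is defended): it is blocked.
By R28 (it has marker T): it meets criterion P.
By R29 (it meets criterion P): it is on a home square.
By R32 (it has attribute F, it is classified as S1): it is in category D.
By R10 (it is on a home square, it is in category D): it is shielded.
By R8 (it is shielded, it has marker J): it has attribute Q.
By R24 (it has attribute Q, it can castle, it is immobilized): it is tagged U.
By R13 (it is tagged U, it is blocked): it satisfies condition Y.
By R15 (it satisfies condition Y, it meets criterion B): it is tagged W.

Yes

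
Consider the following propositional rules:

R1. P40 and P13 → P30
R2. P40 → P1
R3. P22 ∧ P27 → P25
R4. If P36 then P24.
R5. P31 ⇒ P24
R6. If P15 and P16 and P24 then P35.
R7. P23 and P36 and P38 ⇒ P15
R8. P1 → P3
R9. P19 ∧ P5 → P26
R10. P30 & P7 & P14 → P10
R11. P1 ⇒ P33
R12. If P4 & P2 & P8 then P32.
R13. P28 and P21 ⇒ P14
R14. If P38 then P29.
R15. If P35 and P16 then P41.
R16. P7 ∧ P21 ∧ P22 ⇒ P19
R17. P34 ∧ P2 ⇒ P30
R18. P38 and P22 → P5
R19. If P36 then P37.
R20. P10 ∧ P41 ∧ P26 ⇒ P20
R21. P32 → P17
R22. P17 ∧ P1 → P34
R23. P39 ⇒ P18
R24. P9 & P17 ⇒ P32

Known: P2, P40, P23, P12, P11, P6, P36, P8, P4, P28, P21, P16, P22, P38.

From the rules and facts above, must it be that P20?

Forward chaining from the given facts derives: P1, P24, P15, P3, P33, P32, P14, P29, P5, P37, P17, P34, P35, P41, P30.
The only rule concluding P20 is R20, which needs P10; that is never established.

No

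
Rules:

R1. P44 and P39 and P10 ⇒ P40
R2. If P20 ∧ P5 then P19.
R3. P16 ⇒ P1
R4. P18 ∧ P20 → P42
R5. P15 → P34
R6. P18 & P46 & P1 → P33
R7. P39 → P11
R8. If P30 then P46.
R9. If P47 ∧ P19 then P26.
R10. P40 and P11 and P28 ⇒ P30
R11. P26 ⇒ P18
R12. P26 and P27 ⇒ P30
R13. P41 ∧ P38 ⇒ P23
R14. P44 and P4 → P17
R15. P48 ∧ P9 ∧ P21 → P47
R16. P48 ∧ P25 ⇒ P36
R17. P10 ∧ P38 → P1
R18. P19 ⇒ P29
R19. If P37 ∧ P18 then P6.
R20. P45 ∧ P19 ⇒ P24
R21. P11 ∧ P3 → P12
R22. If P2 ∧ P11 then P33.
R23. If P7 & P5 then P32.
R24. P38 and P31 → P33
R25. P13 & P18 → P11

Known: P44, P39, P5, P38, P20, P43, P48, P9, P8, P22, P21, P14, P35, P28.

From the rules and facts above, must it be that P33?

Forward chaining from the given facts derives: P19, P11, P47, P29, P26, P18, P42.
Rules concluding P33: R6 needs P46; R22 needs P2; R24 needs P31 — none of these are established.

No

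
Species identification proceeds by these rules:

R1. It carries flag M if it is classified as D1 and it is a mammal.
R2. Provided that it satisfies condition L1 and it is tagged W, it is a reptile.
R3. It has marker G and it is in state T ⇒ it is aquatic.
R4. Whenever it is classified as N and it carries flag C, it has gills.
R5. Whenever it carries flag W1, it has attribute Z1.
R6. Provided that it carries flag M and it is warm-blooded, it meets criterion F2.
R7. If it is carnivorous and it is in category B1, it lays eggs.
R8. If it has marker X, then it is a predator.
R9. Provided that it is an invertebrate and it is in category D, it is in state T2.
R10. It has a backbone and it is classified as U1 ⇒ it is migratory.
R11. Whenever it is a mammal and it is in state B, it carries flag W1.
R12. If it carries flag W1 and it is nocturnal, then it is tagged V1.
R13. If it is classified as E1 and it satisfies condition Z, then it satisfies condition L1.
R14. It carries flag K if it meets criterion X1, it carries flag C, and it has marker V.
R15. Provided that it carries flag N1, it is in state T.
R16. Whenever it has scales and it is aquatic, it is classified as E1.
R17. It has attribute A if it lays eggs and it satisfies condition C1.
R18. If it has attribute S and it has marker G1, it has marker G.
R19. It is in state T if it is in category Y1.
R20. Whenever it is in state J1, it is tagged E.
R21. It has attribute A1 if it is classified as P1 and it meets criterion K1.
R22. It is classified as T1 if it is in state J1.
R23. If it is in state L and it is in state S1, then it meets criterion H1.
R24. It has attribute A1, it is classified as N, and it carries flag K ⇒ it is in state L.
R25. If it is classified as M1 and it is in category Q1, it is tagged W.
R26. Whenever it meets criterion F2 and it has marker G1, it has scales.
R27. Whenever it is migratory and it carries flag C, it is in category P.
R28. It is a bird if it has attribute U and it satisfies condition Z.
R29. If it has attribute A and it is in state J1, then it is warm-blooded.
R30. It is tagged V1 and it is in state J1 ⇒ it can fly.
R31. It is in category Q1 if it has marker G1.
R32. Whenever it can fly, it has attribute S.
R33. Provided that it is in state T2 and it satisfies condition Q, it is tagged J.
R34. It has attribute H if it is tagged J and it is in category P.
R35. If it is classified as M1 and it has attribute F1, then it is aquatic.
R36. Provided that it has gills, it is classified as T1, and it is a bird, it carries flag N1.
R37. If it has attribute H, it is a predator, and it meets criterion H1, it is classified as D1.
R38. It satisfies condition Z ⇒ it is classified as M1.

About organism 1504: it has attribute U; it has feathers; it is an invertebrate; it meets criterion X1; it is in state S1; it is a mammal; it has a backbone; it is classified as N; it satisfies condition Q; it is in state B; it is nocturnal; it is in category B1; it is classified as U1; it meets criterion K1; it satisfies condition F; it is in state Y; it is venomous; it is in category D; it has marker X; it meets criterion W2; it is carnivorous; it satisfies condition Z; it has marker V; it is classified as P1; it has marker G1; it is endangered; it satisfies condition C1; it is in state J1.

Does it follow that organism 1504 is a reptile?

Forward chaining from the given facts derives: lays eggs, is a predator, is in state T2, is migratory, carries flag W1, is tagged V1, has attribute A, is tagged E, has attribute A1, is classified as T1, is a bird, is warm-blooded, can fly, is in category Q1, has attribute S, is tagged J, is classified as M1, has attribute Z1, has marker G, is tagged W.
The only rule concluding "it is a reptile" is R2, which needs "it satisfies condition L1"; that is never established.

No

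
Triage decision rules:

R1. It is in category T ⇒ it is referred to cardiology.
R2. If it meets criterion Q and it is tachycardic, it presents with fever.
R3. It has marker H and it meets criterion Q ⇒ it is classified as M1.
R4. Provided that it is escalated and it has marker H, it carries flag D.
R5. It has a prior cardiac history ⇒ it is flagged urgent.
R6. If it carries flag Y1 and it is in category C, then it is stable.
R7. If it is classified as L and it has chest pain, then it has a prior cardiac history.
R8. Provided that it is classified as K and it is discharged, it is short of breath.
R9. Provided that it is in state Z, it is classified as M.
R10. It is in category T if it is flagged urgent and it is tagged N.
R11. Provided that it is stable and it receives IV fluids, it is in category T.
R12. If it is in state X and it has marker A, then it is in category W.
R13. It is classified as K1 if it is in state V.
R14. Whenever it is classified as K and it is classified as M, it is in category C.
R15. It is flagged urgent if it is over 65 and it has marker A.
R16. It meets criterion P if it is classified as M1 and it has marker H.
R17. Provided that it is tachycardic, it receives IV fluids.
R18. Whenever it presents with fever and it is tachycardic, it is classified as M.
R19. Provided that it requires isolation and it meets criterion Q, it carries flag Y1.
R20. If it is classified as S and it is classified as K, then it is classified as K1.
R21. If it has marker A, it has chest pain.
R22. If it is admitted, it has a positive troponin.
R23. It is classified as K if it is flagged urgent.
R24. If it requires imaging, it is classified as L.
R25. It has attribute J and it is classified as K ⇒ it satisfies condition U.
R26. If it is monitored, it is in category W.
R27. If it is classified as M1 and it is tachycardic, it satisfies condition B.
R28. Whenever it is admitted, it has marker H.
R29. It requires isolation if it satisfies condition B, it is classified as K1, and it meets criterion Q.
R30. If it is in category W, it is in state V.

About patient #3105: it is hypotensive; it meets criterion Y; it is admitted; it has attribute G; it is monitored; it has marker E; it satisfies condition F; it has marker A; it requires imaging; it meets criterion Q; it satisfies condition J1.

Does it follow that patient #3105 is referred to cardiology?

Forward chaining from the given facts derives: has chest pain, has a positive troponin, is classified as L, is in category W, has marker H, is in state V, is classified as M1, has a prior cardiac history, is classified as K1, meets criterion P, is flagged urgent, is classified as K.
The only rule concluding "it is referred to cardiology" is R1, which needs "it is in category T"; that is never established.

No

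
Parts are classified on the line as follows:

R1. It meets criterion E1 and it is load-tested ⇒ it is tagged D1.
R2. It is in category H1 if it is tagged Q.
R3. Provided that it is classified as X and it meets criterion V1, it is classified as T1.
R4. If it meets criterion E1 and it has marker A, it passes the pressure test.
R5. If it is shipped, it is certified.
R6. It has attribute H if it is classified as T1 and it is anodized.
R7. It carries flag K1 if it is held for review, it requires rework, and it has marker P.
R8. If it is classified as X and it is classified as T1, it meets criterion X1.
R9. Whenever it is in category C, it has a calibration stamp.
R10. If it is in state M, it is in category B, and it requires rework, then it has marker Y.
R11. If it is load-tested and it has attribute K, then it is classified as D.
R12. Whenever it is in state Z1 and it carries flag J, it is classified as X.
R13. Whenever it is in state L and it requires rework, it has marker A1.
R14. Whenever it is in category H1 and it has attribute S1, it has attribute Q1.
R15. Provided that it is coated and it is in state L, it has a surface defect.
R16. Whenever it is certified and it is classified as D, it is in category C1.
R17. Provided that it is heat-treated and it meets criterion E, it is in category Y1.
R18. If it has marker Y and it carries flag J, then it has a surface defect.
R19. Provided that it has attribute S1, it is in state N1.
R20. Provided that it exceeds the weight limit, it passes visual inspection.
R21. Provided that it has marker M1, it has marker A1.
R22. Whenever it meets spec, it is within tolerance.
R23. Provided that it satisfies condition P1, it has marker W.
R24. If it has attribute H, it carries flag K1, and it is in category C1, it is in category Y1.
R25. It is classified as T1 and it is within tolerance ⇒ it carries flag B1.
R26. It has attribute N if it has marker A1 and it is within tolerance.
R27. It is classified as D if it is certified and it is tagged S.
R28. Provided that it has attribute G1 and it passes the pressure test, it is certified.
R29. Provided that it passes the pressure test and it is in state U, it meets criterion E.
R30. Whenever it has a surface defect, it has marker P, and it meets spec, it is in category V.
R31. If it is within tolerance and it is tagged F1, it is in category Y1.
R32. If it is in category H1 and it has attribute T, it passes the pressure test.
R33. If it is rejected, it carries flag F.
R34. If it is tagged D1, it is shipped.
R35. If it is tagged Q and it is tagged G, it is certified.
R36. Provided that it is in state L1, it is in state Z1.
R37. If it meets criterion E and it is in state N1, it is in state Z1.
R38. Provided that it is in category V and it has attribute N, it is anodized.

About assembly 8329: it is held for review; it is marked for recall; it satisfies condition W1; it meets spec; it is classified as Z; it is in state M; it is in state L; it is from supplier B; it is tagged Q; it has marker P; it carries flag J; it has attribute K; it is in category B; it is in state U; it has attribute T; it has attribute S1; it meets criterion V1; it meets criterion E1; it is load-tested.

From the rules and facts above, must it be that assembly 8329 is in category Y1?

Forward chaining from the given facts derives: is tagged D1, is in category H1, is classified as D, has attribute Q1, is in state N1, is within tolerance, passes the pressure test, is shipped, is certified, is in category C1, meets criterion E, is in state Z1, is classified as X, is classified as T1, meets criterion X1, carries flag B1.
Rules concluding "it is in category Y1": R17 needs "it is heat-treated"; R24 needs "it has attribute H"; R31 needs "it is tagged F1" — none of these are established.

No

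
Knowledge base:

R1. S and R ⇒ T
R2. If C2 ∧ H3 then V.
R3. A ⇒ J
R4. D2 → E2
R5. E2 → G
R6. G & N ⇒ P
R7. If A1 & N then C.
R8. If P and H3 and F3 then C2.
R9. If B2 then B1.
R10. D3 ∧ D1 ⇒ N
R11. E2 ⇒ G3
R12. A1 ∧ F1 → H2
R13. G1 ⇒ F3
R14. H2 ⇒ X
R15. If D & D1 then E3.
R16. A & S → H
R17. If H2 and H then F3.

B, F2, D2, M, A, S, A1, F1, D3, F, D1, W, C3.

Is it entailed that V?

No

Forward chaining from the given facts derives: J, E2, G, N, G3, H2, X, H, F3, P, C.
The only rule concluding V is R2, which needs C2; that is never established.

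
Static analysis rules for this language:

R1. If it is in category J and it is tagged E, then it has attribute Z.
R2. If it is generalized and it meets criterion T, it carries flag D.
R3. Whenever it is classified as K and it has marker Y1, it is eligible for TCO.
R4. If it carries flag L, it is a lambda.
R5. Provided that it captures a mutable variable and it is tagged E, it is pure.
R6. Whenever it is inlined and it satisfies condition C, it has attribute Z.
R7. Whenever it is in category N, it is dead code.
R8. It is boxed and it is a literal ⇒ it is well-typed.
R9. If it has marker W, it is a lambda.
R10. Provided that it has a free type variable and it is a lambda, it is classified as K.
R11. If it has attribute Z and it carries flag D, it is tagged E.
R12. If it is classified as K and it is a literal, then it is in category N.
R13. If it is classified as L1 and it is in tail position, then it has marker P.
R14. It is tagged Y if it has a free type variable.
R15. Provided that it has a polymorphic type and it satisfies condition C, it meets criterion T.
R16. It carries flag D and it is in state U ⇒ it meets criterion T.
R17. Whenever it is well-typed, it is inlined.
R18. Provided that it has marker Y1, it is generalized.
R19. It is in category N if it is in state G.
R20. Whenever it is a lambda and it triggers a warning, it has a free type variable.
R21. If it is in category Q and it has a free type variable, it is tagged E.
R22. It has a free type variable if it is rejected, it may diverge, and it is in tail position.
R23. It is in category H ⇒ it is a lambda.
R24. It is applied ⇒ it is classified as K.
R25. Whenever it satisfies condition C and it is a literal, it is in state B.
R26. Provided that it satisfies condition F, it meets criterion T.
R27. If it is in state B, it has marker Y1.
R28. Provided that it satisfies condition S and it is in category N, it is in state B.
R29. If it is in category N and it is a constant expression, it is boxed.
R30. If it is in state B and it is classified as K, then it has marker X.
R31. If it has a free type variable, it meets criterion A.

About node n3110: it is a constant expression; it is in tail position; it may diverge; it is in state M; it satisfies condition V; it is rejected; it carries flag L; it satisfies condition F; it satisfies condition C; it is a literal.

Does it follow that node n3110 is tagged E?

By R4 (it carries flag L): it is a lambda.
By R22 (it is rejected, it may diverge, it is in tail position): it has a free type variable.
By R25 (it satisfies condition C, it is a literal): it is in state B.
By R26 (it satisfies condition F): it meets criterion T.
By R27 (it is in state B): it has marker Y1.
By R10 (it has a free type variable, it is a lambda): it is classified as K.
By R12 (it is classified as K, it is a literal): it is in category N.
By R18 (it has marker Y1): it is generalized.
By R29 (it is in category N, it is a constant expression): it is boxed.
By R2 (it is generalized, it meets criterion T): it carries flag D.
By R8 (it is boxed, it is a literal): it is well-typed.
By R17 (it is well-typed): it is inlined.
By R6 (it is inlined, it satisfies condition C): it has attribute Z.
By R11 (it has attribute Z, it carries flag D): it is tagged E.

Yes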